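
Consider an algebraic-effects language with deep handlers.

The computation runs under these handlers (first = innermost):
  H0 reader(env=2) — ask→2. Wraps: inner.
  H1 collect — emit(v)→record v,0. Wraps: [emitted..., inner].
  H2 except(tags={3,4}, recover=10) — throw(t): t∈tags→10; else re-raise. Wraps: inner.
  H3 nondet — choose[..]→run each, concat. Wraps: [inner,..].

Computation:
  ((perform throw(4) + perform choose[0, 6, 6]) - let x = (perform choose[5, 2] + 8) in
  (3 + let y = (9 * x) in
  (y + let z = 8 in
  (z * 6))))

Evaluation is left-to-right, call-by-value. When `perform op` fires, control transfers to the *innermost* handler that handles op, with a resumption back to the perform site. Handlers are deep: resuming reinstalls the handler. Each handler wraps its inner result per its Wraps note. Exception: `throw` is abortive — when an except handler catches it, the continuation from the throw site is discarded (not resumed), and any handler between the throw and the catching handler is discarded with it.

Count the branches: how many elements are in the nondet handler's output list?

Answer: 1

Evaluation trace:
throw(4) @ H2 caught ⇒ 10
H3 returns [10]
= [10]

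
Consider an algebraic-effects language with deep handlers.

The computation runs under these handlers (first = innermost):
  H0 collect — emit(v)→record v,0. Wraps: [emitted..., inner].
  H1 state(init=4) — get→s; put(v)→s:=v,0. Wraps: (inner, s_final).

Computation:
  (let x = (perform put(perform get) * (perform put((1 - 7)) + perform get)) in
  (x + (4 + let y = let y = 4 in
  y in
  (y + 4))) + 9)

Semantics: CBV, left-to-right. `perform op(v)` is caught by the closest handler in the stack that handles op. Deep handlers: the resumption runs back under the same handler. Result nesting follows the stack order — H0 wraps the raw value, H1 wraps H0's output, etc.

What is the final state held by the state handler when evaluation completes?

Answer: -6

Step-by-step:
get @ H1 ⇒ 4
put(4) @ H1 ⇒ s:=4
put(-6) @ H1 ⇒ s:=-6
get @ H1 ⇒ -6
H0 returns [21]
H1 returns ([21], -6)
= ([21], -6)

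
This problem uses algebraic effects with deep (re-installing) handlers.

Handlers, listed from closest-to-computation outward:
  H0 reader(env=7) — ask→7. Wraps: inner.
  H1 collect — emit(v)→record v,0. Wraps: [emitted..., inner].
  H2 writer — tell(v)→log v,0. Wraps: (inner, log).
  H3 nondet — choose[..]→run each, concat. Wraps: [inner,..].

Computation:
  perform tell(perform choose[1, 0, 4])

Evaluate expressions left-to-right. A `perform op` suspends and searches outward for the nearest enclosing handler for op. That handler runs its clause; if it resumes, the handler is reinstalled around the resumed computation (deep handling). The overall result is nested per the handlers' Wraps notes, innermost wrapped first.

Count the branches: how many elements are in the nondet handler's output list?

Answer: 3

Working:
choose[1, 0, 4] @ H3
  branch[0] choose=1:
    tell(1) @ H2 ⇒ log+=1
    H0 returns 0
    H1 returns [0]
    H2 returns ([0], (1))
    H3 returns [([0], (1))]
  branch[1] choose=0:
    tell(0) @ H2 ⇒ log+=0
    H0 returns 0
    H1 returns [0]
    H2 returns ([0], (0))
    H3 returns [([0], (0))]
  branch[2] choose=4:
    tell(4) @ H2 ⇒ log+=4
    H0 returns 0
    H1 returns [0]
    H2 returns ([0], (4))
    H3 returns [([0], (4))]
= [([0], (1)), ([0], (0)), ([0], (4))]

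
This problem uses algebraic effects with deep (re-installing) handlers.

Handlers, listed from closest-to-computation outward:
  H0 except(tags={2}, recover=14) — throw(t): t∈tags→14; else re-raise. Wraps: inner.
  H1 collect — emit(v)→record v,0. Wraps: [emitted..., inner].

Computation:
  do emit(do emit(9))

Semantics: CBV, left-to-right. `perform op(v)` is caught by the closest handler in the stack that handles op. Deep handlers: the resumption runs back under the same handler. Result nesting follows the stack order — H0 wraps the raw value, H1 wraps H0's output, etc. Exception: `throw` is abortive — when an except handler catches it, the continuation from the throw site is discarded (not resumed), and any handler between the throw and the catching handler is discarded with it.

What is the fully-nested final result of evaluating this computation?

Answer: [9, 0, 0]

Working:
emit(9) @ H1 ⇒ out+=9
emit(0) @ H1 ⇒ out+=0
H0 returns 0
H1 returns [9, 0, 0]
= [9, 0, 0]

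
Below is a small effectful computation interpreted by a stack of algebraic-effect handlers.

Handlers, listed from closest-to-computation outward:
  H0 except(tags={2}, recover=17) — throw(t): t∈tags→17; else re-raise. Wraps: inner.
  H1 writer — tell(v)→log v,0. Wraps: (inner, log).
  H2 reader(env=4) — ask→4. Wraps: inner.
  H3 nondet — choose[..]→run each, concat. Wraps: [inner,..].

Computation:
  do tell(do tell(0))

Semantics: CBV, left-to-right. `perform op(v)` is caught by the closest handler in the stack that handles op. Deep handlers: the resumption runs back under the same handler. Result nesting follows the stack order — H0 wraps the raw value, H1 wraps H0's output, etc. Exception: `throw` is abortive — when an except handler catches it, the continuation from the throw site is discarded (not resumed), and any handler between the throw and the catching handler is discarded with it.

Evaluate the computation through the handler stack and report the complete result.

Working:
tell(0) @ H1 ⇒ log+=0
tell(0) @ H1 ⇒ log+=0
H0 returns 0
H1 returns (0, (0, 0))
H2 returns (0, (0, 0))
H3 returns [(0, (0, 0))]
= [(0, (0, 0))]

Answer: [(0, (0, 0))]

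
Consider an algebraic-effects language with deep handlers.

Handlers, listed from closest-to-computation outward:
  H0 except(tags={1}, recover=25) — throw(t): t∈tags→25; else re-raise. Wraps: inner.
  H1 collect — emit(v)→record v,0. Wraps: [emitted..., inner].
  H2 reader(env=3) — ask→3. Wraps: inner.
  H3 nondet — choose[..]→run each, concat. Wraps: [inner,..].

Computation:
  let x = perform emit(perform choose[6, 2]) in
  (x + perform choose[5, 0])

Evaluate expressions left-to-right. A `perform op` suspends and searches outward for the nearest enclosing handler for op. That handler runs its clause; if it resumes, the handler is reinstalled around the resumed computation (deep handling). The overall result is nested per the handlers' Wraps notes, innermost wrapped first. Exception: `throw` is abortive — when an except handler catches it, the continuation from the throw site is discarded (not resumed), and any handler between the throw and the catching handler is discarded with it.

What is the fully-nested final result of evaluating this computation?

Evaluation trace:
choose[6, 2] @ H3
  branch[0] choose=6:
    emit(6) @ H1 ⇒ out+=6
    choose[5, 0] @ H3
      branch[0] choose=5:
        H0 returns 5
        H1 returns [6, 5]
        H2 returns [6, 5]
        H3 returns [[6, 5]]
      branch[1] choose=0:
        H0 returns 0
        H1 returns [6, 0]
        H2 returns [6, 0]
        H3 returns [[6, 0]]
  branch[1] choose=2:
    emit(2) @ H1 ⇒ out+=2
    choose[5, 0] @ H3
      branch[0] choose=5:
        H0 returns 5
        H1 returns [2, 5]
        H2 returns [2, 5]
        H3 returns [[2, 5]]
      branch[1] choose=0:
        H0 returns 0
        H1 returns [2, 0]
        H2 returns [2, 0]
        H3 returns [[2, 0]]
= [[6, 5], [6, 0], [2, 5], [2, 0]]

Answer: [[6, 5], [6, 0], [2, 5], [2, 0]]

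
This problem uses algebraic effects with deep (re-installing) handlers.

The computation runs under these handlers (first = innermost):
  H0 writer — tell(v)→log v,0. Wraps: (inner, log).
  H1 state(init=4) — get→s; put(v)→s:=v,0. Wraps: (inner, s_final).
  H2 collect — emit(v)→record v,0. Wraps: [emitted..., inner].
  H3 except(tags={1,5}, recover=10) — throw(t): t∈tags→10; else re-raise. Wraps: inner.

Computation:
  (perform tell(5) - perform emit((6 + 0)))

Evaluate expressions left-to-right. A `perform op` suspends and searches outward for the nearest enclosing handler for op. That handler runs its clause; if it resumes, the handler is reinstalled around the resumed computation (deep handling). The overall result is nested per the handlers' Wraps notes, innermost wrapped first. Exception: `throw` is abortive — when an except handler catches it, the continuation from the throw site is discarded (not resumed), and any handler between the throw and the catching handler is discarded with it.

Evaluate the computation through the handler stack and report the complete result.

Answer: [6, ((0, (5)), 4)]

Evaluation trace:
tell(5) @ H0 ⇒ log+=5
emit(6) @ H2 ⇒ out+=6
H0 returns (0, (5))
H1 returns ((0, (5)), 4)
H2 returns [6, ((0, (5)), 4)]
H3 returns [6, ((0, (5)), 4)]
= [6, ((0, (5)), 4)]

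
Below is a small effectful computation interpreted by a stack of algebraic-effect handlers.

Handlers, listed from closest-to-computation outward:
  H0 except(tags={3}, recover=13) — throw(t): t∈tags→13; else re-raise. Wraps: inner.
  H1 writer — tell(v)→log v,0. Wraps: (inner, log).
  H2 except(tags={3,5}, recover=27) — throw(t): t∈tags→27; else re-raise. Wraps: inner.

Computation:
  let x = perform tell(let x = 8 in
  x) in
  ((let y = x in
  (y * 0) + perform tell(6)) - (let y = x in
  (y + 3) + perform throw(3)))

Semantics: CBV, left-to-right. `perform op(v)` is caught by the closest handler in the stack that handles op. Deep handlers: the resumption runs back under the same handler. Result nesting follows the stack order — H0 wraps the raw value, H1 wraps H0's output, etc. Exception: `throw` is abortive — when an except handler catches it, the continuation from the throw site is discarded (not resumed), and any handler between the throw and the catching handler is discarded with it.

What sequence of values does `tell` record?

Answer: (8, 6)

Step-by-step:
tell(8) @ H1 ⇒ log+=8
tell(6) @ H1 ⇒ log+=6
throw(3) @ H0 caught ⇒ 13
H1 returns (13, (8, 6))
H2 returns (13, (8, 6))
= (13, (8, 6))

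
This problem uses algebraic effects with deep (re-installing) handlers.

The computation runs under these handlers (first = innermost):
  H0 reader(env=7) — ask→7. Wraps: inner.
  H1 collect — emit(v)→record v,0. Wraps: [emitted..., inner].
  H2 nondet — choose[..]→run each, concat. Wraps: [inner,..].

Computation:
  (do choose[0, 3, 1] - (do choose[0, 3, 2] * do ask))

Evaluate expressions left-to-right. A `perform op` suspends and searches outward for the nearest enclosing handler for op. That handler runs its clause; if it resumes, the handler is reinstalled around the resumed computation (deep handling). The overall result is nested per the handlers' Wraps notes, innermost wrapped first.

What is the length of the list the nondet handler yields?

Evaluation trace:
choose[0, 3, 1] @ H2
  branch[0] choose=0:
    choose[0, 3, 2] @ H2
      branch[0] choose=0:
        ask @ H0 ⇒ 7
        H0 returns 0
        H1 returns [0]
        H2 returns [[0]]
      branch[1] choose=3:
        ask @ H0 ⇒ 7
        H0 returns -21
        H1 returns [-21]
        H2 returns [[-21]]
      branch[2] choose=2:
        ask @ H0 ⇒ 7
        H0 returns -14
        H1 returns [-14]
        H2 returns [[-14]]
  branch[1] choose=3:
    choose[0, 3, 2] @ H2
      branch[0] choose=0:
        ask @ H0 ⇒ 7
        H0 returns 3
        H1 returns [3]
        H2 returns [[3]]
      branch[1] choose=3:
        ask @ H0 ⇒ 7
        H0 returns -18
        H1 returns [-18]
        H2 returns [[-18]]
      branch[2] choose=2:
        ask @ H0 ⇒ 7
        H0 returns -11
        H1 returns [-11]
        H2 returns [[-11]]
  branch[2] choose=1:
    choose[0, 3, 2] @ H2
      branch[0] choose=0:
        ask @ H0 ⇒ 7
        H0 returns 1
        H1 returns [1]
        H2 returns [[1]]
      branch[1] choose=3:
        ask @ H0 ⇒ 7
        H0 returns -20
        H1 returns [-20]
        H2 returns [[-20]]
      branch[2] choose=2:
        ask @ H0 ⇒ 7
        H0 returns -13
        H1 returns [-13]
        H2 returns [[-13]]
= [[0], [-21], [-14], [3], [-18], [-11], [1], [-20], [-13]]

Answer: 9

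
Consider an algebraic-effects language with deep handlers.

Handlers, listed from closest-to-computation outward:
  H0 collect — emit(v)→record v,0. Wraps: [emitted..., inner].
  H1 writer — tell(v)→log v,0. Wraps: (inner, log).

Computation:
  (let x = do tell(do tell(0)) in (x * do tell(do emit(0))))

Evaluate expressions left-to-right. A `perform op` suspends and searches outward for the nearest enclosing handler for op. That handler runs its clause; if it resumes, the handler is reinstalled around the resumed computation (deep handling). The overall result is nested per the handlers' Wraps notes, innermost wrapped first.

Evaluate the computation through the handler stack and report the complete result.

Step-by-step:
tell(0) @ H1 ⇒ log+=0
tell(0) @ H1 ⇒ log+=0
emit(0) @ H0 ⇒ out+=0
tell(0) @ H1 ⇒ log+=0
H0 returns [0, 0]
H1 returns ([0, 0], (0, 0, 0))
= ([0, 0], (0, 0, 0))

Answer: ([0, 0], (0, 0, 0))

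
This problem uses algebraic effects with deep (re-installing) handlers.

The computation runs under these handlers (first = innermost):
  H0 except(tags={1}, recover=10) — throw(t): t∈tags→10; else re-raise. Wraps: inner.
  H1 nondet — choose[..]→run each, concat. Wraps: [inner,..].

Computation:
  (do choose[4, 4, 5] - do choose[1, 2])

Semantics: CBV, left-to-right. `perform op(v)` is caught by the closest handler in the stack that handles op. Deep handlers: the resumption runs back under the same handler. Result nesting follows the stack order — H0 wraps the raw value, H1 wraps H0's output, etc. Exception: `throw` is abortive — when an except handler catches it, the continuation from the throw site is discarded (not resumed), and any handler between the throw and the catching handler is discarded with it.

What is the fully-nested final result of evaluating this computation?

Answer: [3, 2, 3, 2, 4, 3]

Evaluation trace:
choose[4, 4, 5] @ H1
  branch[0] choose=4:
    choose[1, 2] @ H1
      branch[0] choose=1:
        H0 returns 3
        H1 returns [3]
      branch[1] choose=2:
        H0 returns 2
        H1 returns [2]
  branch[1] choose=4:
    choose[1, 2] @ H1
      branch[0] choose=1:
        H0 returns 3
        H1 returns [3]
      branch[1] choose=2:
        H0 returns 2
        H1 returns [2]
  branch[2] choose=5:
    choose[1, 2] @ H1
      branch[0] choose=1:
        H0 returns 4
        H1 returns [4]
      branch[1] choose=2:
        H0 returns 3
        H1 returns [3]
= [3, 2, 3, 2, 4, 3]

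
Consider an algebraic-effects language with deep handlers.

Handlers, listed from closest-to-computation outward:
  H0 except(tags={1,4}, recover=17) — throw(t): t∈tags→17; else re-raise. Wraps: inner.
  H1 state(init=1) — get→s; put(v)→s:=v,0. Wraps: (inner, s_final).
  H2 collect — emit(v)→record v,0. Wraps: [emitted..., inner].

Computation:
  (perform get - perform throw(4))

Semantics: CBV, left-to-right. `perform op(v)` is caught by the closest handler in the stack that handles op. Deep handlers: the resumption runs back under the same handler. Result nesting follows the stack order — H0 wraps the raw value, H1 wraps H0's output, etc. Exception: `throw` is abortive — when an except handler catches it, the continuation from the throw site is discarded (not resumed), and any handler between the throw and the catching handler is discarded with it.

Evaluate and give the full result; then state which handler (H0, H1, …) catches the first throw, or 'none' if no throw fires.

Working:
get @ H1 ⇒ 1
throw(4) @ H0 caught ⇒ 17
H1 returns (17, 1)
H2 returns [(17, 1)]
= [(17, 1)]

Answer: [(17, 1)] ; first throw caught by: H0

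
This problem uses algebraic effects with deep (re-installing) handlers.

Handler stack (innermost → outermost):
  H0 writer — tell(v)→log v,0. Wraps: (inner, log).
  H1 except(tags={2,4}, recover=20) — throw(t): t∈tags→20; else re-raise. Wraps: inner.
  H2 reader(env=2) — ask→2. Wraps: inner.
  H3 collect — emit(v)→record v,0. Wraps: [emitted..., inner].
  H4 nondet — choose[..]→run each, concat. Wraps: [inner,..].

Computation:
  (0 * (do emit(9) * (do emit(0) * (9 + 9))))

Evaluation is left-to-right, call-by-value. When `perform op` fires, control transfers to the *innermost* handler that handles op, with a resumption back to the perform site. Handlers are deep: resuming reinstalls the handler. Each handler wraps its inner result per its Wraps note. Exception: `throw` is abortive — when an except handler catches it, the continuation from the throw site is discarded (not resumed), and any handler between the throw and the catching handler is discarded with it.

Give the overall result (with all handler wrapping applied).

Answer: [[9, 0, (0, ())]]

Working:
emit(9) @ H3 ⇒ out+=9
emit(0) @ H3 ⇒ out+=0
H0 returns (0, ())
H1 returns (0, ())
H2 returns (0, ())
H3 returns [9, 0, (0, ())]
H4 returns [[9, 0, (0, ())]]
= [[9, 0, (0, ())]]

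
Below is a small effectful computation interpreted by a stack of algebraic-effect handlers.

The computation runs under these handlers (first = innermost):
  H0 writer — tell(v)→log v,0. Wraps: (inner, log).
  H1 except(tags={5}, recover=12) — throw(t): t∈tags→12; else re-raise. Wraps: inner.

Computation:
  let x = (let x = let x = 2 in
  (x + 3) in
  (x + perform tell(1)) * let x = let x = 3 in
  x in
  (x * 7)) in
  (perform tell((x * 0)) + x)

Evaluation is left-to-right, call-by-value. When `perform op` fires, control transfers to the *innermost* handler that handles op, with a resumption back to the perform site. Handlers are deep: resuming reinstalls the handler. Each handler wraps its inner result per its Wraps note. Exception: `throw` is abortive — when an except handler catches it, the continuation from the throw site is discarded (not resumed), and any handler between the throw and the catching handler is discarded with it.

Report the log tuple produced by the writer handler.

Working:
tell(1) @ H0 ⇒ log+=1
tell(0) @ H0 ⇒ log+=0
H0 returns (105, (1, 0))
H1 returns (105, (1, 0))
= (105, (1, 0))

Answer: (1, 0)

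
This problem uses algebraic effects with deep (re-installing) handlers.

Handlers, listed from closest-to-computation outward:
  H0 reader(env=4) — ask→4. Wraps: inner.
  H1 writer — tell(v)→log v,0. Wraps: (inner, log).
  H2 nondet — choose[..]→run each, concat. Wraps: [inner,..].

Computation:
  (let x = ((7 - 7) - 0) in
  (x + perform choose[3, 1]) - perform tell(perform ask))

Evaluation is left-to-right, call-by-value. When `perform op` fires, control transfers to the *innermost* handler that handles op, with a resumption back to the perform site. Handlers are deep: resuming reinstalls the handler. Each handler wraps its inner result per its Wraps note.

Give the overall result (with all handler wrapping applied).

Working:
choose[3, 1] @ H2
  branch[0] choose=3:
    ask @ H0 ⇒ 4
    tell(4) @ H1 ⇒ log+=4
    H0 returns 3
    H1 returns (3, (4))
    H2 returns [(3, (4))]
  branch[1] choose=1:
    ask @ H0 ⇒ 4
    tell(4) @ H1 ⇒ log+=4
    H0 returns 1
    H1 returns (1, (4))
    H2 returns [(1, (4))]
= [(3, (4)), (1, (4))]

Answer: [(3, (4)), (1, (4))]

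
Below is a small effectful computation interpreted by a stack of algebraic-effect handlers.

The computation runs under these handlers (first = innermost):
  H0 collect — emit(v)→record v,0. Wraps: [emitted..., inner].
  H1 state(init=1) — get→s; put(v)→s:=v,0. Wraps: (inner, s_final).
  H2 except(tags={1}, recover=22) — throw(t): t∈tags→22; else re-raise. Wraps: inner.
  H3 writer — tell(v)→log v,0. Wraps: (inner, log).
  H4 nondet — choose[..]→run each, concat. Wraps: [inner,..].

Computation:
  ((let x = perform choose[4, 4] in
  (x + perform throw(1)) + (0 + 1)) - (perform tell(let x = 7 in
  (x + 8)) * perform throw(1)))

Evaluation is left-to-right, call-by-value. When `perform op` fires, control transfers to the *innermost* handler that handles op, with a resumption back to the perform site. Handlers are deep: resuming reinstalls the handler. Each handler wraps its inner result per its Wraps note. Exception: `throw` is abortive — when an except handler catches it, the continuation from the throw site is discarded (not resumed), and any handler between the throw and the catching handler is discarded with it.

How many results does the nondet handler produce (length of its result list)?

Answer: 2

Evaluation trace:
choose[4, 4] @ H4
  branch[0] choose=4:
    throw(1) @ H2 caught ⇒ 22
    H3 returns (22, ())
    H4 returns [(22, ())]
  branch[1] choose=4:
    throw(1) @ H2 caught ⇒ 22
    H3 returns (22, ())
    H4 returns [(22, ())]
= [(22, ()), (22, ())]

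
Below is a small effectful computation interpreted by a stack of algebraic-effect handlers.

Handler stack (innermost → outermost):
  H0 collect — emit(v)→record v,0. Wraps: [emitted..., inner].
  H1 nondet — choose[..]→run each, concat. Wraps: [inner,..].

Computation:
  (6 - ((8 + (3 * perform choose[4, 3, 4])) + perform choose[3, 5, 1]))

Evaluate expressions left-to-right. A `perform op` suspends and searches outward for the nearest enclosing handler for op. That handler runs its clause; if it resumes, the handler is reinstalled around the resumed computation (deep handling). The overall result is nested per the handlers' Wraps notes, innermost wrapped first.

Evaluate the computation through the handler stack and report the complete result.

Working:
choose[4, 3, 4] @ H1
  branch[0] choose=4:
    choose[3, 5, 1] @ H1
      branch[0] choose=3:
        H0 returns [-17]
        H1 returns [[-17]]
      branch[1] choose=5:
        H0 returns [-19]
        H1 returns [[-19]]
      branch[2] choose=1:
        H0 returns [-15]
        H1 returns [[-15]]
  branch[1] choose=3:
    choose[3, 5, 1] @ H1
      branch[0] choose=3:
        H0 returns [-14]
        H1 returns [[-14]]
      branch[1] choose=5:
        H0 returns [-16]
        H1 returns [[-16]]
      branch[2] choose=1:
        H0 returns [-12]
        H1 returns [[-12]]
  branch[2] choose=4:
    choose[3, 5, 1] @ H1
      branch[0] choose=3:
        H0 returns [-17]
        H1 returns [[-17]]
      branch[1] choose=5:
        H0 returns [-19]
        H1 returns [[-19]]
      branch[2] choose=1:
        H0 returns [-15]
        H1 returns [[-15]]
= [[-17], [-19], [-15], [-14], [-16], [-12], [-17], [-19], [-15]]

Answer: [[-17], [-19], [-15], [-14], [-16], [-12], [-17], [-19], [-15]]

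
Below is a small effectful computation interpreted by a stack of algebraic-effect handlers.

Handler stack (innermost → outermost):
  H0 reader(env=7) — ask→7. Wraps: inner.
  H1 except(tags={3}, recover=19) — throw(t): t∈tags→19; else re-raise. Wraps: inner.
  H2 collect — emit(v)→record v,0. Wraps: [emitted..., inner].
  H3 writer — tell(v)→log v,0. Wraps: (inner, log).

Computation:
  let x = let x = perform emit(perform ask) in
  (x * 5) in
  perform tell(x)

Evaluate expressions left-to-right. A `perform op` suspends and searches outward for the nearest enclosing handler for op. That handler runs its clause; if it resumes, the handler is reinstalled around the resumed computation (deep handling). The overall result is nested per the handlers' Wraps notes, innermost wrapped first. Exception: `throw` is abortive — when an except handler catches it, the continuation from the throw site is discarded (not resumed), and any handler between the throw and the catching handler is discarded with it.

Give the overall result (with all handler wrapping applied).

Answer: ([7, 0], (0))

Step-by-step:
ask @ H0 ⇒ 7
emit(7) @ H2 ⇒ out+=7
tell(0) @ H3 ⇒ log+=0
H0 returns 0
H1 returns 0
H2 returns [7, 0]
H3 returns ([7, 0], (0))
= ([7, 0], (0))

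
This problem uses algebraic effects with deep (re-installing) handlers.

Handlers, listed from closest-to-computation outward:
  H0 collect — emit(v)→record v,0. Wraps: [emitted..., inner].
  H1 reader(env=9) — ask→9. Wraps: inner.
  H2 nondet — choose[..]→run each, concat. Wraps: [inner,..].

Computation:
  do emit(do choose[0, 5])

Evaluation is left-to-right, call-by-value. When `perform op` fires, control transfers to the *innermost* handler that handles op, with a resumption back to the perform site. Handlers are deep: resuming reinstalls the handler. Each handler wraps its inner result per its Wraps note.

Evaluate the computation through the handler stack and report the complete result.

Answer: [[0, 0], [5, 0]]

Step-by-step:
choose[0, 5] @ H2
  branch[0] choose=0:
    emit(0) @ H0 ⇒ out+=0
    H0 returns [0, 0]
    H1 returns [0, 0]
    H2 returns [[0, 0]]
  branch[1] choose=5:
    emit(5) @ H0 ⇒ out+=5
    H0 returns [5, 0]
    H1 returns [5, 0]
    H2 returns [[5, 0]]
= [[0, 0], [5, 0]]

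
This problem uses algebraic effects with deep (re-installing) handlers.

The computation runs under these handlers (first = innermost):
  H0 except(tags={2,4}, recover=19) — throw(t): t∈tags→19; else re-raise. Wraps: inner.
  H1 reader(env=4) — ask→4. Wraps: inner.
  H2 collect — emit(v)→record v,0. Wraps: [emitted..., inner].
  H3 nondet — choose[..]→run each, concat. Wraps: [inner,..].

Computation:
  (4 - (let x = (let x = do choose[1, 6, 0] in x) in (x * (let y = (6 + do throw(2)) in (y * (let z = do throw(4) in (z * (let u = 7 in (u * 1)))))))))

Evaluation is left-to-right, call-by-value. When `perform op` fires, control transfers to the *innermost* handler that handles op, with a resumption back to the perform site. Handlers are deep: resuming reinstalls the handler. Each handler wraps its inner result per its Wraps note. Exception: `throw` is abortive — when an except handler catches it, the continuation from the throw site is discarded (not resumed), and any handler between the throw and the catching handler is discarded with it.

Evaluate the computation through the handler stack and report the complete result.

Working:
choose[1, 6, 0] @ H3
  branch[0] choose=1:
    throw(2) @ H0 caught ⇒ 19
    H1 returns 19
    H2 returns [19]
    H3 returns [[19]]
  branch[1] choose=6:
    throw(2) @ H0 caught ⇒ 19
    H1 returns 19
    H2 returns [19]
    H3 returns [[19]]
  branch[2] choose=0:
    throw(2) @ H0 caught ⇒ 19
    H1 returns 19
    H2 returns [19]
    H3 returns [[19]]
= [[19], [19], [19]]

Answer: [[19], [19], [19]]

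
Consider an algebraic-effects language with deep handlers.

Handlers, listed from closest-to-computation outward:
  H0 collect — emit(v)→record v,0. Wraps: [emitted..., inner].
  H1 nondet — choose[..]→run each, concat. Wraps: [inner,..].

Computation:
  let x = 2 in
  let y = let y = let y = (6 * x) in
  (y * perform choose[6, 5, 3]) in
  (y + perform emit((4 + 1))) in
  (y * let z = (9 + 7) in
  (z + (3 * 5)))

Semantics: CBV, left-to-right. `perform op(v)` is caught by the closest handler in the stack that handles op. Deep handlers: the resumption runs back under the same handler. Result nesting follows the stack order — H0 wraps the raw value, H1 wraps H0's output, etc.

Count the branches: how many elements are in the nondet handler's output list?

Answer: 3

Step-by-step:
choose[6, 5, 3] @ H1
  branch[0] choose=6:
    emit(5) @ H0 ⇒ out+=5
    H0 returns [5, 2232]
    H1 returns [[5, 2232]]
  branch[1] choose=5:
    emit(5) @ H0 ⇒ out+=5
    H0 returns [5, 1860]
    H1 returns [[5, 1860]]
  branch[2] choose=3:
    emit(5) @ H0 ⇒ out+=5
    H0 returns [5, 1116]
    H1 returns [[5, 1116]]
= [[5, 2232], [5, 1860], [5, 1116]]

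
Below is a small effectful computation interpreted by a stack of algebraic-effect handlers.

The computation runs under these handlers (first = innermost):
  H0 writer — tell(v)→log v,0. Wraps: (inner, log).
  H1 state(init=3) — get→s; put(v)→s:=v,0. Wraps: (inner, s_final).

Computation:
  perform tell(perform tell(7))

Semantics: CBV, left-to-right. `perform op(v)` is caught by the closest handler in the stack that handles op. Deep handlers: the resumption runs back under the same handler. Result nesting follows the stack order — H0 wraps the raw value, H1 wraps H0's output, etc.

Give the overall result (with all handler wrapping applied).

Answer: ((0, (7, 0)), 3)

Working:
tell(7) @ H0 ⇒ log+=7
tell(0) @ H0 ⇒ log+=0
H0 returns (0, (7, 0))
H1 returns ((0, (7, 0)), 3)
= ((0, (7, 0)), 3)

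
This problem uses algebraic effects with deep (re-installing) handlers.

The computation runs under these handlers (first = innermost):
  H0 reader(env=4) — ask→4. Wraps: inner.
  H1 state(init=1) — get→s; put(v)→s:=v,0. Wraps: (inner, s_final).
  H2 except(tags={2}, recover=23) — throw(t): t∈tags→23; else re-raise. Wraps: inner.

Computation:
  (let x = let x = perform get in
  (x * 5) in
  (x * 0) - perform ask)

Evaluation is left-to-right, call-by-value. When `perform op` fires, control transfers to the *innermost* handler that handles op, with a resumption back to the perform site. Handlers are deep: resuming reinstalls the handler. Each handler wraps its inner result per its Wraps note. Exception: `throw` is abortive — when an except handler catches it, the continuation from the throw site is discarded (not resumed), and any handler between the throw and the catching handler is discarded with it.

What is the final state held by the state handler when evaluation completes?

Evaluation trace:
get @ H1 ⇒ 1
ask @ H0 ⇒ 4
H0 returns -4
H1 returns (-4, 1)
H2 returns (-4, 1)
= (-4, 1)

Answer: 1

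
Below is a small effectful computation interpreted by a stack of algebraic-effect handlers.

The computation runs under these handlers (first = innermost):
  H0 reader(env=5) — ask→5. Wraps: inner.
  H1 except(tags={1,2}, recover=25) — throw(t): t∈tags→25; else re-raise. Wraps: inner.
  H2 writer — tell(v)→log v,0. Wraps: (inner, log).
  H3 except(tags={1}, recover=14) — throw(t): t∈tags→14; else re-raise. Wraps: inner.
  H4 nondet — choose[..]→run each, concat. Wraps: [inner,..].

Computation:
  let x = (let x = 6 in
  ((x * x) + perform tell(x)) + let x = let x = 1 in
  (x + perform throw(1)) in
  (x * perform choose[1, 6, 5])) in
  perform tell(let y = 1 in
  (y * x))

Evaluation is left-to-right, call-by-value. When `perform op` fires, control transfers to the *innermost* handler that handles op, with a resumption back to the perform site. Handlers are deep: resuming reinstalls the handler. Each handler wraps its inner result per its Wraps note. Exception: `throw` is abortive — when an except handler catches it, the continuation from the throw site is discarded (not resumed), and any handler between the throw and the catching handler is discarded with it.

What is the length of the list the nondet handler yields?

Step-by-step:
tell(6) @ H2 ⇒ log+=6
throw(1) @ H1 caught ⇒ 25
H2 returns (25, (6))
H3 returns (25, (6))
H4 returns [(25, (6))]
= [(25, (6))]

Answer: 1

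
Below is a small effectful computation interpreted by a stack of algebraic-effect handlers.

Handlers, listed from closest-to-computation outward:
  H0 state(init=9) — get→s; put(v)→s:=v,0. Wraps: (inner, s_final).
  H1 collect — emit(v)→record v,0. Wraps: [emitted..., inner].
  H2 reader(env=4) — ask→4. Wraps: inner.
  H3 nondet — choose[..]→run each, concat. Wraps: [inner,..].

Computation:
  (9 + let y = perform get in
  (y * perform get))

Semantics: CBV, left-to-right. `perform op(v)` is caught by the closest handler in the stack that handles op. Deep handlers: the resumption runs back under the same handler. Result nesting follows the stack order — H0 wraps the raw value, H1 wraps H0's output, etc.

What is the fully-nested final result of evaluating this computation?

Step-by-step:
get @ H0 ⇒ 9
get @ H0 ⇒ 9
H0 returns (90, 9)
H1 returns [(90, 9)]
H2 returns [(90, 9)]
H3 returns [[(90, 9)]]
= [[(90, 9)]]

Answer: [[(90, 9)]]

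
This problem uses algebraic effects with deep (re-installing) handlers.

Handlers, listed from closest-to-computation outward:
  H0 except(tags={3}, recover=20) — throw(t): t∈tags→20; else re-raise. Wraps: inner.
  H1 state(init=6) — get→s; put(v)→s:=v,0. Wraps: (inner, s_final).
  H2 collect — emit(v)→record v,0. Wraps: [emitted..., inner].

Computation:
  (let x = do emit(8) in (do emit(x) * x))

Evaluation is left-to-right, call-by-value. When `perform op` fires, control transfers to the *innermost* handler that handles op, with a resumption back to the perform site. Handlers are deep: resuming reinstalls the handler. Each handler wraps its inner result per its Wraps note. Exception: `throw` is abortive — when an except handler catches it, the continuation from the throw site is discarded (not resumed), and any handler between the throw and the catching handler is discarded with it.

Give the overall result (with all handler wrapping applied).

Answer: [8, 0, (0, 6)]

Evaluation trace:
emit(8) @ H2 ⇒ out+=8
emit(0) @ H2 ⇒ out+=0
H0 returns 0
H1 returns (0, 6)
H2 returns [8, 0, (0, 6)]
= [8, 0, (0, 6)]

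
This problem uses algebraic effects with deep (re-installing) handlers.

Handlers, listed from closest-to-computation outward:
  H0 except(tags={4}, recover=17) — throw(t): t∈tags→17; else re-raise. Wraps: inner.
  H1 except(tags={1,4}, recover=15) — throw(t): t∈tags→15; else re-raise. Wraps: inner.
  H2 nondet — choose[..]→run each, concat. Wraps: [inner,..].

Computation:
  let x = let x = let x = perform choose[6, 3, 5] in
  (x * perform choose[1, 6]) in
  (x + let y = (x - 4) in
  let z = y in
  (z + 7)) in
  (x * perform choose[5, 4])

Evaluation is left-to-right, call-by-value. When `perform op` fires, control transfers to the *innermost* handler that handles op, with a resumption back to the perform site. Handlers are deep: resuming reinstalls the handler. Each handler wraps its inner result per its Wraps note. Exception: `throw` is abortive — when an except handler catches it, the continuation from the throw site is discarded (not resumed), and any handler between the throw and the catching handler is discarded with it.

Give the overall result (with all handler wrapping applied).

Step-by-step:
choose[6, 3, 5] @ H2
  branch[0] choose=6:
    choose[1, 6] @ H2
      branch[0] choose=1:
        choose[5, 4] @ H2
          branch[0] choose=5:
            H0 returns 75
            H1 returns 75
            H2 returns [75]
          branch[1] choose=4:
            H0 returns 60
            H1 returns 60
            H2 returns [60]
      branch[1] choose=6:
        choose[5, 4] @ H2
          branch[0] choose=5:
            H0 returns 375
            H1 returns 375
            H2 returns [375]
          branch[1] choose=4:
            H0 returns 300
            H1 returns 300
            H2 returns [300]
  branch[1] choose=3:
    choose[1, 6] @ H2
      branch[0] choose=1:
        choose[5, 4] @ H2
          branch[0] choose=5:
            H0 returns 45
            H1 returns 45
            H2 returns [45]
          branch[1] choose=4:
            H0 returns 36
            H1 returns 36
            H2 returns [36]
      branch[1] choose=6:
        choose[5, 4] @ H2
          branch[0] choose=5:
            H0 returns 195
            H1 returns 195
            H2 returns [195]
          branch[1] choose=4:
            H0 returns 156
            H1 returns 156
            H2 returns [156]
  branch[2] choose=5:
    choose[1, 6] @ H2
      branch[0] choose=1:
        choose[5, 4] @ H2
          branch[0] choose=5:
            H0 returns 65
            H1 returns 65
            H2 returns [65]
          branch[1] choose=4:
            H0 returns 52
            H1 returns 52
            H2 returns [52]
      branch[1] choose=6:
        choose[5, 4] @ H2
          branch[0] choose=5:
            H0 returns 315
            H1 returns 315
            H2 returns [315]
          branch[1] choose=4:
            H0 returns 252
            H1 returns 252
            H2 returns [252]
= [75, 60, 375, 300, 45, 36, 195, 156, 65, 52, 315, 252]

Answer: [75, 60, 375, 300, 45, 36, 195, 156, 65, 52, 315, 252]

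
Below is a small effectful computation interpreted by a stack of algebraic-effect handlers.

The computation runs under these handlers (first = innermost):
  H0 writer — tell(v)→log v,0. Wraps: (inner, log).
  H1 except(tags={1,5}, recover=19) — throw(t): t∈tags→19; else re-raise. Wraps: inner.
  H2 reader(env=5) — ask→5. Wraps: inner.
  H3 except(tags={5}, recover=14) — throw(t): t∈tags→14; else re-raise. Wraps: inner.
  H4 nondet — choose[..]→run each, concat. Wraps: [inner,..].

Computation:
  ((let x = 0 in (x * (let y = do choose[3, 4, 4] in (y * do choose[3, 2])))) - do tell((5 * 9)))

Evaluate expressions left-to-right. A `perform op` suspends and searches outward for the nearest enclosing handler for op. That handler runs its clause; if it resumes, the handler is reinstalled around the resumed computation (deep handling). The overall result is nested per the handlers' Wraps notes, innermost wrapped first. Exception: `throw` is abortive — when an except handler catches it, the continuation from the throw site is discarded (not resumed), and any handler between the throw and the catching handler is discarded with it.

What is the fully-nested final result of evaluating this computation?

Evaluation trace:
choose[3, 4, 4] @ H4
  branch[0] choose=3:
    choose[3, 2] @ H4
      branch[0] choose=3:
        tell(45) @ H0 ⇒ log+=45
        H0 returns (0, (45))
        H1 returns (0, (45))
        H2 returns (0, (45))
        H3 returns (0, (45))
        H4 returns [(0, (45))]
      branch[1] choose=2:
        tell(45) @ H0 ⇒ log+=45
        H0 returns (0, (45))
        H1 returns (0, (45))
        H2 returns (0, (45))
        H3 returns (0, (45))
        H4 returns [(0, (45))]
  branch[1] choose=4:
    choose[3, 2] @ H4
      branch[0] choose=3:
        tell(45) @ H0 ⇒ log+=45
        H0 returns (0, (45))
        H1 returns (0, (45))
        H2 returns (0, (45))
        H3 returns (0, (45))
        H4 returns [(0, (45))]
      branch[1] choose=2:
        tell(45) @ H0 ⇒ log+=45
        H0 returns (0, (45))
        H1 returns (0, (45))
        H2 returns (0, (45))
        H3 returns (0, (45))
        H4 returns [(0, (45))]
  branch[2] choose=4:
    choose[3, 2] @ H4
      branch[0] choose=3:
        tell(45) @ H0 ⇒ log+=45
        H0 returns (0, (45))
        H1 returns (0, (45))
        H2 returns (0, (45))
        H3 returns (0, (45))
        H4 returns [(0, (45))]
      branch[1] choose=2:
        tell(45) @ H0 ⇒ log+=45
        H0 returns (0, (45))
        H1 returns (0, (45))
        H2 returns (0, (45))
        H3 returns (0, (45))
        H4 returns [(0, (45))]
= [(0, (45)), (0, (45)), (0, (45)), (0, (45)), (0, (45)), (0, (45))]

Answer: [(0, (45)), (0, (45)), (0, (45)), (0, (45)), (0, (45)), (0, (45))]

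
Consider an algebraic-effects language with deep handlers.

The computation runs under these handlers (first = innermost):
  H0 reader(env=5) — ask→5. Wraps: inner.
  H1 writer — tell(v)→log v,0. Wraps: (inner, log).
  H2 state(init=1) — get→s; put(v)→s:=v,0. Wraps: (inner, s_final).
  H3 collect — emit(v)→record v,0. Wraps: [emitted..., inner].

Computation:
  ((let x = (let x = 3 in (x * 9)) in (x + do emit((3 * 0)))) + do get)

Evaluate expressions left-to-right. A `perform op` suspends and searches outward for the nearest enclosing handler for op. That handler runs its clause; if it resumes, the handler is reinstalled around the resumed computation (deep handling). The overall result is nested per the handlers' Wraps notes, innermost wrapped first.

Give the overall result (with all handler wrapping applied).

Working:
emit(0) @ H3 ⇒ out+=0
get @ H2 ⇒ 1
H0 returns 28
H1 returns (28, ())
H2 returns ((28, ()), 1)
H3 returns [0, ((28, ()), 1)]
= [0, ((28, ()), 1)]

Answer: [0, ((28, ()), 1)]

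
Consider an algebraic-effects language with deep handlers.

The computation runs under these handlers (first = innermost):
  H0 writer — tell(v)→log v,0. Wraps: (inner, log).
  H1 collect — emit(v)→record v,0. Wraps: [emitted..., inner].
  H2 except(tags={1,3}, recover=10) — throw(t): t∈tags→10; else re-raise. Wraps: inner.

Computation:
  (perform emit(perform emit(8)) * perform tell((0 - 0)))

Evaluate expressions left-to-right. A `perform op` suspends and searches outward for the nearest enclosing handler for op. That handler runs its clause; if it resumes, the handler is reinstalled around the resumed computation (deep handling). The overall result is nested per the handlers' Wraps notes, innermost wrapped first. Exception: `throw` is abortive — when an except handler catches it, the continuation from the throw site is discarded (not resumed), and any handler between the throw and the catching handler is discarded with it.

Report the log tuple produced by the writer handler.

Evaluation trace:
emit(8) @ H1 ⇒ out+=8
emit(0) @ H1 ⇒ out+=0
tell(0) @ H0 ⇒ log+=0
H0 returns (0, (0))
H1 returns [8, 0, (0, (0))]
H2 returns [8, 0, (0, (0))]
= [8, 0, (0, (0))]

Answer: (0)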